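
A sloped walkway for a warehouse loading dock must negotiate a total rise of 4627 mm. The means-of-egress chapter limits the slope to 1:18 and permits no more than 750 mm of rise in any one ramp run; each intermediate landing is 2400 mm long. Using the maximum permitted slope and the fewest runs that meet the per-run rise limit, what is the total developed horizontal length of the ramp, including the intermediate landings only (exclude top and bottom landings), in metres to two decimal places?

⌈4627/750⌉ = 7 ramp runs. That means 6 intermediate landings.
Ramp run (horizontal) at 1:18: 4627 × 18 = 83286 mm.
Intermediate landings: 6 × 2400 = 14400 mm.
Developed length = 83286 + 14400 = 97686 mm.
= 97.69 m.

97.69 m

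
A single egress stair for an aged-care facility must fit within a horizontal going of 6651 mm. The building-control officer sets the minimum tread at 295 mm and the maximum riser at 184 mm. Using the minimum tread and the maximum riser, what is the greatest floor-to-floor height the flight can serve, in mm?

4232 mm

Treads that fit: ⌊6651 / 295⌋ = 22.
Risers = treads + 1 = 23.
Maximum height = 23 × 184 = 4232 mm.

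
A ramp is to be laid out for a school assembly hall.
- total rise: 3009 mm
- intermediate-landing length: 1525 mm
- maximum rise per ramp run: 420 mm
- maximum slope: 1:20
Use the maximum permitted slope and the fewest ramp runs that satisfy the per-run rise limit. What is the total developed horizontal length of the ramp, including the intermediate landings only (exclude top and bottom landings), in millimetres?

70855 mm

3009 / 420 = 7.164 → round up to 8 ramp runs. That means 7 intermediate landings.
Ramp run (horizontal) at 1:20: 3009 × 20 = 60180 mm.
7 intermediate landings contribute 7 × 1525 = 10675 mm.
Developed length = 60180 + 10675 = 70855 mm.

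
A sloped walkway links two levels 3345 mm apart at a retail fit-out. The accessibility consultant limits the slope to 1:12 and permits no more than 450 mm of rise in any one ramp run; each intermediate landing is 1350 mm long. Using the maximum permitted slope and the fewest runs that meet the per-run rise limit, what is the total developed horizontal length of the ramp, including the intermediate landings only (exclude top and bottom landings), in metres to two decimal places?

3345 / 450 = 7.433 → round up to 8 ramp runs. That means 7 intermediate landings.
Ramp run (horizontal) at 1:12: 3345 × 12 = 40140 mm.
7 intermediate landings contribute 7 × 1350 = 9450 mm.
Developed length = 40140 + 9450 = 49590 mm.
= 49.59 m.

49.59 m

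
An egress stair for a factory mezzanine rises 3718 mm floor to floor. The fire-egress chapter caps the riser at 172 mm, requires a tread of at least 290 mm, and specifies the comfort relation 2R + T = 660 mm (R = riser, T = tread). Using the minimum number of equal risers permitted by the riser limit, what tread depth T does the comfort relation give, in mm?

322 mm

3718 / 172 = 21.62, so 22 risers are needed.
Riser R = 3718 / 22 = 169 mm, within the 172 mm limit.
Tread T = 660 − 2 × 169 = 322 mm (≥ 290 mm).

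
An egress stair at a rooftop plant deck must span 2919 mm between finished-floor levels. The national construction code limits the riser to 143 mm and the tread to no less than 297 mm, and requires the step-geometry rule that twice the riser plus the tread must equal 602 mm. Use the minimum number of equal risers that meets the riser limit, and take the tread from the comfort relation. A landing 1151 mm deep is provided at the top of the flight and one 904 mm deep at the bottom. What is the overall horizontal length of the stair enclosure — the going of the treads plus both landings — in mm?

2919 / 143 = 20.413 → round up to 21 risers.
Each riser is 2919/21 = 139 mm (≤ 143 mm).
Tread T = 602 − 2 × 139 = 324 mm (≥ 297 mm).
Treads = 21 − 1 = 20; going = 20 × 324 = 6480 mm.
Add landings: 6480 + 1151 + 904 = 8535 mm.

8535 mm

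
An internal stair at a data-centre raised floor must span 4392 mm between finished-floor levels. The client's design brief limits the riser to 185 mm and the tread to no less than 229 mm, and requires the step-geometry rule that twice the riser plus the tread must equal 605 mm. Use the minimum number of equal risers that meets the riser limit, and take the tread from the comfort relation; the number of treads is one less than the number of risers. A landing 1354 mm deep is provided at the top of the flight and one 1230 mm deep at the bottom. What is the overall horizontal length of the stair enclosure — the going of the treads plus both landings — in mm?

⌈4392/185⌉ = 24 risers.
Each riser is 4392/24 = 183 mm (≤ 185 mm).
T = 605 − 2·183 = 239 mm, which satisfies the 229 mm minimum.
24 risers give 23 treads; going = 23 × 239 = 5497 mm.
Enclosure = 5497 + 1354 + 1230 = 8081 mm.

8081 mm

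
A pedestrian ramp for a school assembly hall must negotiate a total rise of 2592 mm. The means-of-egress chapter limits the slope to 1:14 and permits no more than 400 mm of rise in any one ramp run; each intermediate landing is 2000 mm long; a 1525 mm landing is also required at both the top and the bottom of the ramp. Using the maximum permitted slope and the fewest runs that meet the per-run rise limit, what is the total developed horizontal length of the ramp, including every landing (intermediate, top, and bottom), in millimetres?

At most 400 each: 2592/400 = 6.48, giving 7 ramp runs. That means 6 intermediate landings.
Horizontal run for 2592 mm of rise at 1:14 is 2592 × 14 = 36288 mm.
6 intermediate landings contribute 6 × 2000 = 12000 mm.
Top and bottom landings: 2 × 1525 = 3050 mm.
Total = 36288 + 12000 + 3050 = 51338 mm.

51338 mm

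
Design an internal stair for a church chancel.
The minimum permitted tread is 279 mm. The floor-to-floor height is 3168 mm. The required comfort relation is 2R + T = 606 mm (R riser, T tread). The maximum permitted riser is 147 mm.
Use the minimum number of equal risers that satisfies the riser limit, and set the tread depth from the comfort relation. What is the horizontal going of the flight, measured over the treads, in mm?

3168 / 147 = 21.551 → round up to 22 risers.
Riser R = 3168 / 22 = 144 mm, within the 147 mm limit.
T = 606 − 2·144 = 318 mm, which satisfies the 279 mm minimum.
22 risers give 21 treads; going = 21 × 318 = 6678 mm.

6678 mm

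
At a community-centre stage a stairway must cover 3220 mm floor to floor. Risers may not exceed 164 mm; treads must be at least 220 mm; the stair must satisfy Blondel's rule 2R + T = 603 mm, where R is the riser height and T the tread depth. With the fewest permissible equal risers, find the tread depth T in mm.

⌈3220/164⌉ = 20 risers.
R = 3220 ÷ 20 = 161 mm.
From 2R + T = 603: T = 603 − 322 = 281 mm.

281 mm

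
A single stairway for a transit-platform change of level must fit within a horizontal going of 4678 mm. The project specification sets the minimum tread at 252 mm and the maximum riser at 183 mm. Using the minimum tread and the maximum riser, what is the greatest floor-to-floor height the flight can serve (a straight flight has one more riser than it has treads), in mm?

4678 / 252 = 18.56, so 18 treads fit.
Risers = treads + 1 = 19.
Maximum height = 19 × 183 = 3477 mm.

3477 mm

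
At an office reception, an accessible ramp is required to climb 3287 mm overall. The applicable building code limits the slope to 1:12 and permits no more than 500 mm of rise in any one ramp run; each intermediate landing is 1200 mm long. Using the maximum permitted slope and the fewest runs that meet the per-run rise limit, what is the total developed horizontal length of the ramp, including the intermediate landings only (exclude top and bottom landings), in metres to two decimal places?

At most 500 each: 3287/500 = 6.57, giving 7 ramp runs. That means 6 intermediate landings.
Ramp run (horizontal) at 1:12: 3287 × 12 = 39444 mm.
Intermediate landings: 6 × 1200 = 7200 mm.
Developed length = 39444 + 7200 = 46644 mm.
= 46.64 m.

46.64 m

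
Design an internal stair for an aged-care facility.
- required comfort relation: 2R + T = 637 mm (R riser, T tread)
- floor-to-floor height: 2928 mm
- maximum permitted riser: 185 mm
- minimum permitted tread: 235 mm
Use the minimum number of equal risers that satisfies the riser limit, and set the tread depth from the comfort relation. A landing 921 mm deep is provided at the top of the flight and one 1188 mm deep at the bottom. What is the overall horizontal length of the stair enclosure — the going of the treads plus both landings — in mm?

2928 / 185 = 15.827 → round up to 16 risers.
Each riser is 2928/16 = 183 mm (≤ 185 mm).
Tread T = 637 − 2 × 183 = 271 mm (≥ 235 mm).
Treads = 16 − 1 = 15; going = 15 × 271 = 4065 mm.
Add landings: 4065 + 921 + 1188 = 6174 mm.

6174 mm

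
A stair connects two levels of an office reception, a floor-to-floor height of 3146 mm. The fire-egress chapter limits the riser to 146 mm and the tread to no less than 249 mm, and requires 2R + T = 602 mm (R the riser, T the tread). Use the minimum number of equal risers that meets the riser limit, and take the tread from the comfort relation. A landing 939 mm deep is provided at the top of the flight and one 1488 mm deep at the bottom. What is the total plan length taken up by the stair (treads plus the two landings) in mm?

⌈3146/146⌉ = 22 risers.
Each riser is 3146/22 = 143 mm (≤ 146 mm).
T = 602 − 2·143 = 316 mm, which satisfies the 249 mm minimum.
Going = (22 − 1) × 316 = 6636 mm.
Enclosure = 6636 + 939 + 1488 = 9063 mm.

9063 mm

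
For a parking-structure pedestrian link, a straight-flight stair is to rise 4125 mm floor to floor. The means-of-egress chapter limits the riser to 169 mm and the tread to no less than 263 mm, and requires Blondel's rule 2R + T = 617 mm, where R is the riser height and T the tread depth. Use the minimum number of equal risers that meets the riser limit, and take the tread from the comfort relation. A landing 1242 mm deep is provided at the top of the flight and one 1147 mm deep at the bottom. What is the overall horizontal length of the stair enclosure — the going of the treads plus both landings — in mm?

9277 mm

4125 / 169 = 24.408 → round up to 25 risers.
Each riser is 4125/25 = 165 mm (≤ 169 mm).
T = 617 − 2·165 = 287 mm, which satisfies the 263 mm minimum.
Treads = 25 − 1 = 24; going = 24 × 287 = 6888 mm.
Add landings: 6888 + 1242 + 1147 = 9277 mm.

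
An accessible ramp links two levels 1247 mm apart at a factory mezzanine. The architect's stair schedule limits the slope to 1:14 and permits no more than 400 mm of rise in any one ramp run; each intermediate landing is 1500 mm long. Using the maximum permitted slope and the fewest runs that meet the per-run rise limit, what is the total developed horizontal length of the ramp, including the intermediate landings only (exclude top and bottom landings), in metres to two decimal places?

⌈1247/400⌉ = 4 ramp runs. That means 3 intermediate landings.
Horizontal run for 1247 mm of rise at 1:14 is 1247 × 14 = 17458 mm.
3 intermediate landings contribute 3 × 1500 = 4500 mm.
Total developed length = 17458 + 4500 = 21958 mm.
= 21.96 m.

21.96 m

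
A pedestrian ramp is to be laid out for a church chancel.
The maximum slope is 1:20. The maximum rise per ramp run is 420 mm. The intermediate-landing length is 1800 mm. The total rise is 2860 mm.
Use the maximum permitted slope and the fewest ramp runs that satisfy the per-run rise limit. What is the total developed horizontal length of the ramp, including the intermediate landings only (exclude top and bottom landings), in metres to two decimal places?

2860 / 420 = 6.81, so 7 ramp runs are needed. That means 6 intermediate landings.
Horizontal run for 2860 mm of rise at 1:20 is 2860 × 20 = 57200 mm.
6 intermediate landings contribute 6 × 1800 = 10800 mm.
Total developed length = 57200 + 10800 = 68000 mm.
= 68.00 m.

68.00 m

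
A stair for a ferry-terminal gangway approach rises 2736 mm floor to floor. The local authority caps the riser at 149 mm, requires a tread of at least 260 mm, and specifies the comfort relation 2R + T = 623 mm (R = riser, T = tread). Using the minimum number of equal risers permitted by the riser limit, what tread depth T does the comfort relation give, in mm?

2736 / 149 = 18.362 → round up to 19 risers.
Riser R = 2736 / 19 = 144 mm, within the 149 mm limit.
T = 623 − 2·144 = 335 mm, which satisfies the 260 mm minimum.

335 mm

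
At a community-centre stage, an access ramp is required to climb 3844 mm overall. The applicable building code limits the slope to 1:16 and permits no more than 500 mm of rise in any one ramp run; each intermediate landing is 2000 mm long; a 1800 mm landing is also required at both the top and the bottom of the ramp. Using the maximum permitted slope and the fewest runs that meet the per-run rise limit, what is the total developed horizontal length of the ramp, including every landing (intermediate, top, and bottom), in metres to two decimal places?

79.10 m

3844 / 500 = 7.688 → round up to 8 ramp runs. That means 7 intermediate landings.
Ramp run (horizontal) at 1:16: 3844 × 16 = 61504 mm.
Intermediate landings: 7 × 2000 = 14000 mm.
Top and bottom landings: 2 × 1800 = 3600 mm.
Total = 61504 + 14000 + 3600 = 79104 mm.
= 79.10 m.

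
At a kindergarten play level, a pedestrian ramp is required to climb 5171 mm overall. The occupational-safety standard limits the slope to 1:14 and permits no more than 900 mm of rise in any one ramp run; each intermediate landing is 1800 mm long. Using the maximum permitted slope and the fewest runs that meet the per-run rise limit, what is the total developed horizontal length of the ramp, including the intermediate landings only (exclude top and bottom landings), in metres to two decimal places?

At most 900 each: 5171/900 = 5.75, giving 6 ramp runs. That means 5 intermediate landings.
Horizontal run for 5171 mm of rise at 1:14 is 5171 × 14 = 72394 mm.
Intermediate landings: 5 × 1800 = 9000 mm.
Total developed length = 72394 + 9000 = 81394 mm.
= 81.39 m.

81.39 m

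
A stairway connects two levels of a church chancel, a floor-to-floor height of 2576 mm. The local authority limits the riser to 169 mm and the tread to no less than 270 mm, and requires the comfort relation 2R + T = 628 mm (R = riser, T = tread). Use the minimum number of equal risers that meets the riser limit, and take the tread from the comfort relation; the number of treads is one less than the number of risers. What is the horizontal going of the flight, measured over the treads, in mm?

4590 mm

⌈2576/169⌉ = 16 risers.
Riser R = 2576 / 16 = 161 mm, within the 169 mm limit.
T = 628 − 2·161 = 306 mm, which satisfies the 270 mm minimum.
16 risers give 15 treads; going = 15 × 306 = 4590 mm.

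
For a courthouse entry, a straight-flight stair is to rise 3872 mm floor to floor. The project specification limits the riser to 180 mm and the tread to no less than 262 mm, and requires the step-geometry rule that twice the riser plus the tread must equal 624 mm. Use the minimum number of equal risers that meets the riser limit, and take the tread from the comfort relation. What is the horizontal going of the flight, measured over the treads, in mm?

5712 mm

3872 / 180 = 21.51, so 22 risers are needed.
Each riser is 3872/22 = 176 mm (≤ 180 mm).
From 2R + T = 624: T = 624 − 352 = 272 mm.
22 risers give 21 treads; going = 21 × 272 = 5712 mm.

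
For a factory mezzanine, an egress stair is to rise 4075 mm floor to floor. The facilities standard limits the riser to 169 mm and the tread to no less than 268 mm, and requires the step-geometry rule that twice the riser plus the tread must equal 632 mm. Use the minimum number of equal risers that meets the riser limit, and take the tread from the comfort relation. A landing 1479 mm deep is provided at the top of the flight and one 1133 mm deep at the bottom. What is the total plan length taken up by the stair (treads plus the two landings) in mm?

At most 169 each: 4075/169 = 24.11, giving 25 risers.
Each riser is 4075/25 = 163 mm (≤ 169 mm).
T = 632 − 2·163 = 306 mm, which satisfies the 268 mm minimum.
Treads = 25 − 1 = 24; going = 24 × 306 = 7344 mm.
Enclosure = 7344 + 1479 + 1133 = 9956 mm.

9956 mm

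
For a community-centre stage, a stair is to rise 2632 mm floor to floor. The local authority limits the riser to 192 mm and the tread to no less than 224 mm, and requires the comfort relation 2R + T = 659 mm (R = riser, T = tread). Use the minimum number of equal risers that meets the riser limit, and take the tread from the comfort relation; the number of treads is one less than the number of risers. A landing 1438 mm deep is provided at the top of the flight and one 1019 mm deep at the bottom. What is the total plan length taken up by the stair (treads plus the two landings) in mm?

At most 192 each: 2632/192 = 13.71, giving 14 risers.
R = 2632 ÷ 14 = 188 mm.
From 2R + T = 659: T = 659 − 376 = 283 mm.
14 risers give 13 treads; going = 13 × 283 = 3679 mm.
Add landings: 3679 + 1438 + 1019 = 6136 mm.

6136 mm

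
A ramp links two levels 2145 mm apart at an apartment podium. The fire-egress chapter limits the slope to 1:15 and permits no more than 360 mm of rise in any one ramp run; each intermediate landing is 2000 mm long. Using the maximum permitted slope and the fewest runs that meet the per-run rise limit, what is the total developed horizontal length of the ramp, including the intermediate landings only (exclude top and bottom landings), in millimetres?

42175 mm

⌈2145/360⌉ = 6 ramp runs. That means 5 intermediate landings.
Ramp run (horizontal) at 1:15: 2145 × 15 = 32175 mm.
5 intermediate landings contribute 5 × 2000 = 10000 mm.
Total developed length = 32175 + 10000 = 42175 mm.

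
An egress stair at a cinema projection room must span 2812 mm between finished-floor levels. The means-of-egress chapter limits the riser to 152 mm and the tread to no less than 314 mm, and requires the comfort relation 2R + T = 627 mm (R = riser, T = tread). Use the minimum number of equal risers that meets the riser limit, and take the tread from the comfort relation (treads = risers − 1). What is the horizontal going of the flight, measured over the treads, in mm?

2812 / 152 = 18.50, so 19 risers are needed.
R = 2812 ÷ 19 = 148 mm.
T = 627 − 2·148 = 331 mm, which satisfies the 314 mm minimum.
Treads = 19 − 1 = 18; going = 18 × 331 = 5958 mm.

5958 mm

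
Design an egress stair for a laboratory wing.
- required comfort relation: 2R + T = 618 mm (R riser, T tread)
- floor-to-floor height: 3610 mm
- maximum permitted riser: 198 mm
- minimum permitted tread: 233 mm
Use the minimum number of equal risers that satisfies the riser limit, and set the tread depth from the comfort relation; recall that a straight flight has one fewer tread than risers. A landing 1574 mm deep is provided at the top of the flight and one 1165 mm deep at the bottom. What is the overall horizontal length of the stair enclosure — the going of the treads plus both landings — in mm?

At most 198 each: 3610/198 = 18.23, giving 19 risers.
R = 3610 ÷ 19 = 190 mm.
From 2R + T = 618: T = 618 − 380 = 238 mm.
19 risers give 18 treads; going = 18 × 238 = 4284 mm.
Enclosure = 4284 + 1574 + 1165 = 7023 mm.

7023 mm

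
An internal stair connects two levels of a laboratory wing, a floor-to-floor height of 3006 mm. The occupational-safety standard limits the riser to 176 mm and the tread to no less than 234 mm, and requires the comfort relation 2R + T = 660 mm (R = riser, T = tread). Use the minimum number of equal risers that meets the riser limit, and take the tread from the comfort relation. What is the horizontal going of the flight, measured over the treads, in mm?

⌈3006/176⌉ = 18 risers.
R = 3006 ÷ 18 = 167 mm.
T = 660 − 2·167 = 326 mm, which satisfies the 234 mm minimum.
Going = (18 − 1) × 326 = 5542 mm.

5542 mm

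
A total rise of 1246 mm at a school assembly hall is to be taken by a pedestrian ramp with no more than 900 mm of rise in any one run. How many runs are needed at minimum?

At most 900 each: 1246/900 = 1.38, giving 2 ramp runs.

2 runs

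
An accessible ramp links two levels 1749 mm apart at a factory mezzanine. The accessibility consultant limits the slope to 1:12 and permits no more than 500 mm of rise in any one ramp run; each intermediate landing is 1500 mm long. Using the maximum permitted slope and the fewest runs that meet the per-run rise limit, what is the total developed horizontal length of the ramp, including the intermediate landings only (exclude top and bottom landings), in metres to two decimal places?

1749 / 500 = 3.50, so 4 ramp runs are needed. That means 3 intermediate landings.
Ramp run (horizontal) at 1:12: 1749 × 12 = 20988 mm.
3 intermediate landings contribute 3 × 1500 = 4500 mm.
Developed length = 20988 + 4500 = 25488 mm.
= 25.49 m.

25.49 m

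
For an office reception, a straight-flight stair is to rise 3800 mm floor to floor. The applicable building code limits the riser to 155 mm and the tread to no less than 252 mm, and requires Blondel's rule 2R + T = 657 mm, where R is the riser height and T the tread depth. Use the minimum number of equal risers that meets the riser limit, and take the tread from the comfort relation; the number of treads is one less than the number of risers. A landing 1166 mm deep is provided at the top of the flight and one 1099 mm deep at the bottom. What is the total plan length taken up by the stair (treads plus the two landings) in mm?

10737 mm

At most 155 each: 3800/155 = 24.52, giving 25 risers.
Riser R = 3800 / 25 = 152 mm, within the 155 mm limit.
T = 657 − 2·152 = 353 mm, which satisfies the 252 mm minimum.
25 risers give 24 treads; going = 24 × 353 = 8472 mm.
Add landings: 8472 + 1166 + 1099 = 10737 mm.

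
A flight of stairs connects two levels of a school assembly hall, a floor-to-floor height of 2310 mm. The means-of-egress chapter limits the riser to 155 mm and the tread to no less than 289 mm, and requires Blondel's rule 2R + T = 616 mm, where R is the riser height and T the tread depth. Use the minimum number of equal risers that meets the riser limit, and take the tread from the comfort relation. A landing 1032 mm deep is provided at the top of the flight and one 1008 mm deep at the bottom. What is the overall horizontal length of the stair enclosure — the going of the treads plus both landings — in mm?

2310 / 155 = 14.903 → round up to 15 risers.
Each riser is 2310/15 = 154 mm (≤ 155 mm).
Tread T = 616 − 2 × 154 = 308 mm (≥ 289 mm).
Going = (15 − 1) × 308 = 4312 mm.
Add landings: 4312 + 1032 + 1008 = 6352 mm.

6352 mm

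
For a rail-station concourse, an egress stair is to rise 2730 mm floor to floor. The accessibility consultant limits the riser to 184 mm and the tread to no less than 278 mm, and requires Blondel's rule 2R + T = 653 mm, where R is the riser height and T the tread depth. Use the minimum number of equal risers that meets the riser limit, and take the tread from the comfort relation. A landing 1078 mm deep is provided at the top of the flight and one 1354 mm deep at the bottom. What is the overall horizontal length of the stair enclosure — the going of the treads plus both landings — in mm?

6478 mm

2730 / 184 = 14.837 → round up to 15 risers.
R = 2730 ÷ 15 = 182 mm.
T = 653 − 2·182 = 289 mm, which satisfies the 278 mm minimum.
Going = (15 − 1) × 289 = 4046 mm.
Enclosure = 4046 + 1078 + 1354 = 6478 mm.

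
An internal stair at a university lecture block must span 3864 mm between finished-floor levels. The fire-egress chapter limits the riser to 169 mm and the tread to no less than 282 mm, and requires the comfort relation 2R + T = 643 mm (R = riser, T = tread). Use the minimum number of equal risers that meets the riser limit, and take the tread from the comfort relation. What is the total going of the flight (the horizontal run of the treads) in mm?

⌈3864/169⌉ = 23 risers.
Riser R = 3864 / 23 = 168 mm, within the 169 mm limit.
From 2R + T = 643: T = 643 − 336 = 307 mm.
Treads = 23 − 1 = 22; going = 22 × 307 = 6754 mm.

6754 mm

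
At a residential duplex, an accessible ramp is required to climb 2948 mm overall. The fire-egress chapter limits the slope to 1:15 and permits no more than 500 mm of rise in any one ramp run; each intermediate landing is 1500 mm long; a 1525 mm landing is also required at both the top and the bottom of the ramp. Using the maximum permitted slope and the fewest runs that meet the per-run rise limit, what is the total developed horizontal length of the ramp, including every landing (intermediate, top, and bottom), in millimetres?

2948 / 500 = 5.896 → round up to 6 ramp runs. That means 5 intermediate landings.
Ramp run (horizontal) at 1:15: 2948 × 15 = 44220 mm.
5 intermediate landings contribute 5 × 1500 = 7500 mm.
Top and bottom landings: 2 × 1525 = 3050 mm.
Total = 44220 + 7500 + 3050 = 54770 mm.

54770 mm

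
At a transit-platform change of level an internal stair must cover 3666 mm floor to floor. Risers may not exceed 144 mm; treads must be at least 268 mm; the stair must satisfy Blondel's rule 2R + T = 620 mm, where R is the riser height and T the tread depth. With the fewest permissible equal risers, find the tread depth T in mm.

338 mm

At most 144 each: 3666/144 = 25.46, giving 26 risers.
Riser R = 3666 / 26 = 141 mm, within the 144 mm limit.
From 2R + T = 620: T = 620 − 282 = 338 mm.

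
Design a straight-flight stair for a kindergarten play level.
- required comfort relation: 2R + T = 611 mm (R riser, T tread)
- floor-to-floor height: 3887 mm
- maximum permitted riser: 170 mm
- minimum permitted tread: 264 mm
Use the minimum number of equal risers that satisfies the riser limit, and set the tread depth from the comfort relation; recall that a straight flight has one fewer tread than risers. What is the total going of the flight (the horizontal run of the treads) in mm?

6006 mm

⌈3887/170⌉ = 23 risers.
Each riser is 3887/23 = 169 mm (≤ 170 mm).
Tread T = 611 − 2 × 169 = 273 mm (≥ 264 mm).
Treads = 23 − 1 = 22; going = 22 × 273 = 6006 mm.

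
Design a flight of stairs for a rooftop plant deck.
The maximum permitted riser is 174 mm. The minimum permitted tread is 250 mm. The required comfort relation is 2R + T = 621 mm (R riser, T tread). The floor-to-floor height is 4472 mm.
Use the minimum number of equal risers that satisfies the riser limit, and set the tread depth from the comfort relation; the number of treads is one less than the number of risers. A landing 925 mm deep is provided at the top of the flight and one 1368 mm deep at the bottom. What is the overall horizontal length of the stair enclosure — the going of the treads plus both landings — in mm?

4472 / 174 = 25.701 → round up to 26 risers.
Each riser is 4472/26 = 172 mm (≤ 174 mm).
T = 621 − 2·172 = 277 mm, which satisfies the 250 mm minimum.
Going = (26 − 1) × 277 = 6925 mm.
Add landings: 6925 + 925 + 1368 = 9218 mm.

9218 mm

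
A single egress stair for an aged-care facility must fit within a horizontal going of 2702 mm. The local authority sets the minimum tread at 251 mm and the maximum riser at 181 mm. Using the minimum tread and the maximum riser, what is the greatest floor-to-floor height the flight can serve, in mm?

1991 mm

Treads that fit: ⌊2702 / 251⌋ = 10.
Risers = treads + 1 = 11.
Maximum height = 11 × 181 = 1991 mm.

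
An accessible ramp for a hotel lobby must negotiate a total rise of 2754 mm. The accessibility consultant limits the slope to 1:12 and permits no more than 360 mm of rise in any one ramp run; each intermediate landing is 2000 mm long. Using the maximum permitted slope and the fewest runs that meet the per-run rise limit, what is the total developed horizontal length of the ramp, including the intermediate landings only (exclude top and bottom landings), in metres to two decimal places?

47.05 m

2754 / 360 = 7.650 → round up to 8 ramp runs. That means 7 intermediate landings.
Ramp run (horizontal) at 1:12: 2754 × 12 = 33048 mm.
7 intermediate landings contribute 7 × 2000 = 14000 mm.
Developed length = 33048 + 14000 = 47048 mm.
= 47.05 m.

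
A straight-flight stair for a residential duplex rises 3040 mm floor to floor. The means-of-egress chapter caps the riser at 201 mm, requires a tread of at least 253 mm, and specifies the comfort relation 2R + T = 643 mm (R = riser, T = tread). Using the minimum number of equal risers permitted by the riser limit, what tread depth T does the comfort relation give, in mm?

3040 / 201 = 15.124 → round up to 16 risers.
Riser R = 3040 / 16 = 190 mm, within the 201 mm limit.
Tread T = 643 − 2 × 190 = 263 mm (≥ 253 mm).

263 mm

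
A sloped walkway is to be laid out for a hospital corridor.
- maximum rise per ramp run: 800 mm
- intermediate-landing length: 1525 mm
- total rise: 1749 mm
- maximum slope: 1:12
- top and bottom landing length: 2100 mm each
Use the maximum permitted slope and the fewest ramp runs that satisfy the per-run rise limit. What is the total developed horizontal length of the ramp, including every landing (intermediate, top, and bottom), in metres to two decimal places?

⌈1749/800⌉ = 3 ramp runs. That means 2 intermediate landings.
Ramp run (horizontal) at 1:12: 1749 × 12 = 20988 mm.
Intermediate landings: 2 × 1525 = 3050 mm.
Top and bottom landings: 2 × 2100 = 4200 mm.
Total = 20988 + 3050 + 4200 = 28238 mm.
= 28.24 m.

28.24 m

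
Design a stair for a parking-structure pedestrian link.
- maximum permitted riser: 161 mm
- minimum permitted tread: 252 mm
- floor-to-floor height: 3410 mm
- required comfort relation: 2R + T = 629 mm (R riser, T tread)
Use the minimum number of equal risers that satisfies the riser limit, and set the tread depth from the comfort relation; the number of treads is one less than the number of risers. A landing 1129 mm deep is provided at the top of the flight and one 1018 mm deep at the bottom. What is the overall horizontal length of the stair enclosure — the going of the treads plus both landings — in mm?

3410 / 161 = 21.18, so 22 risers are needed.
Each riser is 3410/22 = 155 mm (≤ 161 mm).
From 2R + T = 629: T = 629 − 310 = 319 mm.
22 risers give 21 treads; going = 21 × 319 = 6699 mm.
Add landings: 6699 + 1129 + 1018 = 8846 mm.

8846 mm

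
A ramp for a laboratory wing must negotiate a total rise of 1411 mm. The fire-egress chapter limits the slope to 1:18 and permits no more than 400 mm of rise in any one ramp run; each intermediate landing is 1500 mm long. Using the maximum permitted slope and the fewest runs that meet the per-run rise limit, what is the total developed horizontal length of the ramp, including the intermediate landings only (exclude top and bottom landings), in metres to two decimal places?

1411 / 400 = 3.53, so 4 ramp runs are needed. That means 3 intermediate landings.
Ramp run (horizontal) at 1:18: 1411 × 18 = 25398 mm.
3 intermediate landings contribute 3 × 1500 = 4500 mm.
Developed length = 25398 + 4500 = 29898 mm.
= 29.90 m.

29.90 m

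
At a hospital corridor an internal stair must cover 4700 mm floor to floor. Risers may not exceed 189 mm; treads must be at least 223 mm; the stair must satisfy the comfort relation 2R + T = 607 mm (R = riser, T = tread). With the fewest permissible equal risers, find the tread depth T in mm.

4700 / 189 = 24.868 → round up to 25 risers.
R = 4700 ÷ 25 = 188 mm.
T = 607 − 2·188 = 231 mm, which satisfies the 223 mm minimum.

231 mm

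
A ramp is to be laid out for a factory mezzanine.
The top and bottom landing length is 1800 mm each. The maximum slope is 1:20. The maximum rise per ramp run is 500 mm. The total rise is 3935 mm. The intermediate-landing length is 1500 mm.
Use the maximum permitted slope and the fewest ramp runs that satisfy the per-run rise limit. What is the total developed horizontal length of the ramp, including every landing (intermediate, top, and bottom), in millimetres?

3935 / 500 = 7.870 → round up to 8 ramp runs. That means 7 intermediate landings.
Horizontal run for 3935 mm of rise at 1:20 is 3935 × 20 = 78700 mm.
7 intermediate landings contribute 7 × 1500 = 10500 mm.
Top and bottom landings: 2 × 1800 = 3600 mm.
Total = 78700 + 10500 + 3600 = 92800 mm.

92800 mm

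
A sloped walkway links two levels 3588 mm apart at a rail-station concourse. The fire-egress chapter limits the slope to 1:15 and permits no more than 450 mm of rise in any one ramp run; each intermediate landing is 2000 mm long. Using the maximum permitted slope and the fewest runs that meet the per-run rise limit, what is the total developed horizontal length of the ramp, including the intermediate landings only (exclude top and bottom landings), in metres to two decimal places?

At most 450 each: 3588/450 = 7.97, giving 8 ramp runs. That means 7 intermediate landings.
Ramp run (horizontal) at 1:15: 3588 × 15 = 53820 mm.
7 intermediate landings contribute 7 × 2000 = 14000 mm.
Developed length = 53820 + 14000 = 67820 mm.
= 67.82 m.

67.82 m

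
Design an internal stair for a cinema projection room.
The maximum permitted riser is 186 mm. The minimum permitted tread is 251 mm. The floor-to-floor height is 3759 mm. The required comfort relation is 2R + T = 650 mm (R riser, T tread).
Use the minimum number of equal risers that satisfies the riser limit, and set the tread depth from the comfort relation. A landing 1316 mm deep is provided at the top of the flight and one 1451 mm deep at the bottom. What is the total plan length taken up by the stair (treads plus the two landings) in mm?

8607 mm

3759 / 186 = 20.210 → round up to 21 risers.
Riser R = 3759 / 21 = 179 mm, within the 186 mm limit.
From 2R + T = 650: T = 650 − 358 = 292 mm.
Going = (21 − 1) × 292 = 5840 mm.
Add landings: 5840 + 1316 + 1451 = 8607 mm.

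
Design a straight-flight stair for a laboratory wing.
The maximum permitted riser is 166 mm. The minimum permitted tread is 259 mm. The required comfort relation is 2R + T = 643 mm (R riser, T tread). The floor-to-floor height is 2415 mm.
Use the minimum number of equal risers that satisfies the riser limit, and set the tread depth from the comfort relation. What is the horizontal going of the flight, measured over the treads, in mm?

4494 mm

2415 / 166 = 14.548 → round up to 15 risers.
R = 2415 ÷ 15 = 161 mm.
From 2R + T = 643: T = 643 − 322 = 321 mm.
Treads = 15 − 1 = 14; going = 14 × 321 = 4494 mm.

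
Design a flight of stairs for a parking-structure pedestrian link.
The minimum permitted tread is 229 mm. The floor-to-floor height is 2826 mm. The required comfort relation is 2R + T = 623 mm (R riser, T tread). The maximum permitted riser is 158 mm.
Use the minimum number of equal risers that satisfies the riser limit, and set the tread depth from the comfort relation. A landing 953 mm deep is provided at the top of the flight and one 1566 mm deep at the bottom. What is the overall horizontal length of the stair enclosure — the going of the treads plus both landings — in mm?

7772 mm

⌈2826/158⌉ = 18 risers.
Riser R = 2826 / 18 = 157 mm, within the 158 mm limit.
T = 623 − 2·157 = 309 mm, which satisfies the 229 mm minimum.
18 risers give 17 treads; going = 17 × 309 = 5253 mm.
Enclosure = 5253 + 953 + 1566 = 7772 mm.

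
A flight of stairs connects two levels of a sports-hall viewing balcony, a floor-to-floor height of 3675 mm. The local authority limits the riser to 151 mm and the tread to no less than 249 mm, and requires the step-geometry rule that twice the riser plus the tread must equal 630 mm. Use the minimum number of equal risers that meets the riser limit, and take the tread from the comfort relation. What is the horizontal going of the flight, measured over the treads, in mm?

⌈3675/151⌉ = 25 risers.
R = 3675 ÷ 25 = 147 mm.
T = 630 − 2·147 = 336 mm, which satisfies the 249 mm minimum.
Treads = 25 − 1 = 24; going = 24 × 336 = 8064 mm.

8064 mm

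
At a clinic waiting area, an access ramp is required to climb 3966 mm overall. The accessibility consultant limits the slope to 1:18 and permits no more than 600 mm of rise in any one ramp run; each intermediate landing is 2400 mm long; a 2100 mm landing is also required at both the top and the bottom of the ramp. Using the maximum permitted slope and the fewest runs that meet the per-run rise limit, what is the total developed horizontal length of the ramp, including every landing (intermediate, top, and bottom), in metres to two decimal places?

3966 / 600 = 6.610 → round up to 7 ramp runs. That means 6 intermediate landings.
Ramp run (horizontal) at 1:18: 3966 × 18 = 71388 mm.
6 intermediate landings contribute 6 × 2400 = 14400 mm.
Top and bottom landings: 2 × 2100 = 4200 mm.
Total = 71388 + 14400 + 4200 = 89988 mm.
= 89.99 m.

89.99 m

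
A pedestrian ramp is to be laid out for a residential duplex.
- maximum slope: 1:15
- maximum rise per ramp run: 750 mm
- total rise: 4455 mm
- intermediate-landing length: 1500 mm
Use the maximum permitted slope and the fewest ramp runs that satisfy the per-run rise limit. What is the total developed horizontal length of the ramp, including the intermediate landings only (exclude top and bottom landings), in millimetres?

74325 mm

4455 / 750 = 5.94, so 6 ramp runs are needed. That means 5 intermediate landings.
Horizontal run for 4455 mm of rise at 1:15 is 4455 × 15 = 66825 mm.
5 intermediate landings contribute 5 × 1500 = 7500 mm.
Developed length = 66825 + 7500 = 74325 mm.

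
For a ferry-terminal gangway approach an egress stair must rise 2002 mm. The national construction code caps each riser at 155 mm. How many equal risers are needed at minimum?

⌈2002/155⌉ = 13 risers.

13 risers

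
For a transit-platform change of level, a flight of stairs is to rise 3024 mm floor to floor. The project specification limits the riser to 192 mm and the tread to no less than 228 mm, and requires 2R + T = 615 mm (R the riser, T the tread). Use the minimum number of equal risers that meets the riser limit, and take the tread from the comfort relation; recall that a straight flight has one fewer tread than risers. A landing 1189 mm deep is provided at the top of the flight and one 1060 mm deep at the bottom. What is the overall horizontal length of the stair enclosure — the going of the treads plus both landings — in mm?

At most 192 each: 3024/192 = 15.75, giving 16 risers.
R = 3024 ÷ 16 = 189 mm.
T = 615 − 2·189 = 237 mm, which satisfies the 228 mm minimum.
Going = (16 − 1) × 237 = 3555 mm.
Enclosure = 3555 + 1189 + 1060 = 5804 mm.

5804 mm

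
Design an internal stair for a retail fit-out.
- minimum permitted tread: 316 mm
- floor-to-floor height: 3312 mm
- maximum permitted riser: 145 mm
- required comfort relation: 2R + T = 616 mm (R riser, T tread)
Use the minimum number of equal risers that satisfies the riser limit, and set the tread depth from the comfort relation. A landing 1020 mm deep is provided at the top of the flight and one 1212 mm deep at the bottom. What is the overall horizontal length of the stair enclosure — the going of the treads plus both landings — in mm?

At most 145 each: 3312/145 = 22.84, giving 23 risers.
R = 3312 ÷ 23 = 144 mm.
Tread T = 616 − 2 × 144 = 328 mm (≥ 316 mm).
23 risers give 22 treads; going = 22 × 328 = 7216 mm.
Enclosure = 7216 + 1020 + 1212 = 9448 mm.

9448 mm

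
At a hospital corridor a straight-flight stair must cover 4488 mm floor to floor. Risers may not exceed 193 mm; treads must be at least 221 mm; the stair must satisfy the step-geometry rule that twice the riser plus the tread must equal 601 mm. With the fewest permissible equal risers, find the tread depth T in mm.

⌈4488/193⌉ = 24 risers.
Riser R = 4488 / 24 = 187 mm, within the 193 mm limit.
From 2R + T = 601: T = 601 − 374 = 227 mm.

227 mm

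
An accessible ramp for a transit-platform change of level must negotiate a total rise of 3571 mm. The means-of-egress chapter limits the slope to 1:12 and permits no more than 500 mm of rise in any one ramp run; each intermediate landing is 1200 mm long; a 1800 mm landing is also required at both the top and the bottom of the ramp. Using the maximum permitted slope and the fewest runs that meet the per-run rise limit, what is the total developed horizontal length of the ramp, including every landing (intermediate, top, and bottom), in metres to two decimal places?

54.85 m

At most 500 each: 3571/500 = 7.14, giving 8 ramp runs. That means 7 intermediate landings.
Ramp run (horizontal) at 1:12: 3571 × 12 = 42852 mm.
Intermediate landings: 7 × 1200 = 8400 mm.
Top and bottom landings: 2 × 1800 = 3600 mm.
Total = 42852 + 8400 + 3600 = 54852 mm.
= 54.85 m.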